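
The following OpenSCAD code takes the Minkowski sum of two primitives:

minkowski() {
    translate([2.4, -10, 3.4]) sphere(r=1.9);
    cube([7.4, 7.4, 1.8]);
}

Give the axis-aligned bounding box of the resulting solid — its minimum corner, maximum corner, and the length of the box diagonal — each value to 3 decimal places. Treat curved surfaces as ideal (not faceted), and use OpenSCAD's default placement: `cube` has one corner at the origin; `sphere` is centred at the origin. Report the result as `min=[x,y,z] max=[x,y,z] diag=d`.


A = translate([2.4, -10, 3.4]) sphere(r=1.9) → bbox [0.5,-11.9,1.5] .. [4.3,-8.1,5.3]
B = cube([7.4, 7.4, 1.8]) → bbox [0,0,0] .. [7.4,7.4,1.8]
lo = A.lo+B.lo = [0.5+0, -11.9+0, 1.5+0] = [0.500,-11.900,1.500]
hi = A.hi+B.hi = [4.3+7.4, -8.1+7.4, 5.3+1.8] = [11.700,-0.700,7.100]
diag = √(11.2²+11.2²+5.6²) = √282.24 = 16.800

min=[0.500,-11.900,1.500] max=[11.700,-0.700,7.100] diag=16.800


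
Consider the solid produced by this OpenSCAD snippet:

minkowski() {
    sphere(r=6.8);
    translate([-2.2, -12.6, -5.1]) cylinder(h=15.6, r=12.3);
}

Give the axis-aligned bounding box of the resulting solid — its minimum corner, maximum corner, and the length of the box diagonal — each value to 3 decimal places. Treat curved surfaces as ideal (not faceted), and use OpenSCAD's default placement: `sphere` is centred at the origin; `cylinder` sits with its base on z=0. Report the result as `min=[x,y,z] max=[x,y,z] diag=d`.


min=[-21.300,-31.700,-11.900] max=[16.900,6.500,17.300] diag=61.409

A = translate([-2.2, -12.6, -5.1]) cylinder(h=15.6, r=12.3) → bbox [-14.5,-24.9,-5.1] .. [10.1,-0.3,10.5]
B = sphere(r=6.8) → bbox [-6.8,-6.8,-6.8] .. [6.8,6.8,6.8]
lo = A.lo+B.lo = [-14.5-6.8, -24.9-6.8, -5.1-6.8] = [-21.300,-31.700,-11.900]
hi = A.hi+B.hi = [10.1+6.8, -0.3+6.8, 10.5+6.8] = [16.900,6.500,17.300]
diag = √(38.2²+38.2²+29.2²) = √3771.12 = 61.409


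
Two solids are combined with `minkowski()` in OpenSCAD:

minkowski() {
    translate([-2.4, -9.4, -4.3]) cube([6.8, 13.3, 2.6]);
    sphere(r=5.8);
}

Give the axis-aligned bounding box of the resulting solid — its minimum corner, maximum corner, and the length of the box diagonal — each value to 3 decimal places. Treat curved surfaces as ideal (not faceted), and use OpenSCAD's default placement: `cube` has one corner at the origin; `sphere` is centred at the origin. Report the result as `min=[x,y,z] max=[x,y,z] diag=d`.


A = translate([-2.4, -9.4, -4.3]) cube([6.8, 13.3, 2.6]) → bbox [-2.4,-9.4,-4.3] .. [4.4,3.9,-1.7]
B = sphere(r=5.8) → bbox [-5.8,-5.8,-5.8] .. [5.8,5.8,5.8]
lo = A.lo+B.lo = [-2.4-5.8, -9.4-5.8, -4.3-5.8] = [-8.200,-15.200,-10.100]
hi = A.hi+B.hi = [4.4+5.8, 3.9+5.8, -1.7+5.8] = [10.200,9.700,4.100]
diag = √(18.4²+24.9²+14.2²) = √1160.21 = 34.062

min=[-8.200,-15.200,-10.100] max=[10.200,9.700,4.100] diag=34.062


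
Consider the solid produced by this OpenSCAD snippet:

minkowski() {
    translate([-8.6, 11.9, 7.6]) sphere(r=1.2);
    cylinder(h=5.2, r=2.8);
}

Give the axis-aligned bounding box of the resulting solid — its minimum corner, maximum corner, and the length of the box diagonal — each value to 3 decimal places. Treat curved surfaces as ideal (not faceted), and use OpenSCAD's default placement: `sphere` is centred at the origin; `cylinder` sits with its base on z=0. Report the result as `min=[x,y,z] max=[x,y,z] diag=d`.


A = translate([-8.6, 11.9, 7.6]) sphere(r=1.2) → bbox [-9.8,10.7,6.4] .. [-7.4,13.1,8.8]
B = cylinder(h=5.2, r=2.8) → bbox [-2.8,-2.8,0] .. [2.8,2.8,5.2]
lo = A.lo+B.lo = [-9.8-2.8, 10.7-2.8, 6.4+0] = [-12.600,7.900,6.400]
hi = A.hi+B.hi = [-7.4+2.8, 13.1+2.8, 8.8+5.2] = [-4.600,15.900,14.000]
diag = √(8²+8²+7.6²) = √185.76 = 13.629

min=[-12.600,7.900,6.400] max=[-4.600,15.900,14.000] diag=13.629


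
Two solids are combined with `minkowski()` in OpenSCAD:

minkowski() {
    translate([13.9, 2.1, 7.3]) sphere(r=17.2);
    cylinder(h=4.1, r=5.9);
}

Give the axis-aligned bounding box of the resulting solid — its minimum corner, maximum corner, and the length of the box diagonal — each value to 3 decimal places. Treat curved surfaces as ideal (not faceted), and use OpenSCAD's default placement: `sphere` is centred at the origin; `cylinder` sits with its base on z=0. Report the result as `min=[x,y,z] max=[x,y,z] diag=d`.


A = translate([13.9, 2.1, 7.3]) sphere(r=17.2) → bbox [-3.3,-15.1,-9.9] .. [31.1,19.3,24.5]
B = cylinder(h=4.1, r=5.9) → bbox [-5.9,-5.9,0] .. [5.9,5.9,4.1]
lo = A.lo+B.lo = [-3.3-5.9, -15.1-5.9, -9.9+0] = [-9.200,-21.000,-9.900]
hi = A.hi+B.hi = [31.1+5.9, 19.3+5.9, 24.5+4.1] = [37.000,25.200,28.600]
diag = √(46.2²+46.2²+38.5²) = √5751.13 = 75.836

min=[-9.200,-21.000,-9.900] max=[37.000,25.200,28.600] diag=75.836


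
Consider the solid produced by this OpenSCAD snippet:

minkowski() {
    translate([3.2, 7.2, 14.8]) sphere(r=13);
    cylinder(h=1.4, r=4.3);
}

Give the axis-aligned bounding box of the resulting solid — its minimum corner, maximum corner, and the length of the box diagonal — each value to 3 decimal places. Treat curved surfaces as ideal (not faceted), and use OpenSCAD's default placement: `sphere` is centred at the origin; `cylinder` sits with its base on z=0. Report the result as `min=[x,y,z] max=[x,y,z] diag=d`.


A = translate([3.2, 7.2, 14.8]) sphere(r=13) → bbox [-9.8,-5.8,1.8] .. [16.2,20.2,27.8]
B = cylinder(h=1.4, r=4.3) → bbox [-4.3,-4.3,0] .. [4.3,4.3,1.4]
lo = A.lo+B.lo = [-9.8-4.3, -5.8-4.3, 1.8+0] = [-14.100,-10.100,1.800]
hi = A.hi+B.hi = [16.2+4.3, 20.2+4.3, 27.8+1.4] = [20.500,24.500,29.200]
diag = √(34.6²+34.6²+27.4²) = √3145.08 = 56.081

min=[-14.100,-10.100,1.800] max=[20.500,24.500,29.200] diag=56.081


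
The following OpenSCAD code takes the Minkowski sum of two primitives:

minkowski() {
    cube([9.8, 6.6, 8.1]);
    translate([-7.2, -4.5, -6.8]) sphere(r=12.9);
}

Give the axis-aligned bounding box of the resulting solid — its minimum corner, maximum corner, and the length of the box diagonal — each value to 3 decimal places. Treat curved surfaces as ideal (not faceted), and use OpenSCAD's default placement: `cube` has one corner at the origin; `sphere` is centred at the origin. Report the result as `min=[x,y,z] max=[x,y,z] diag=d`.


A = translate([-7.2, -4.5, -6.8]) sphere(r=12.9) → bbox [-20.1,-17.4,-19.7] .. [5.7,8.4,6.1]
B = cube([9.8, 6.6, 8.1]) → bbox [0,0,0] .. [9.8,6.6,8.1]
lo = A.lo+B.lo = [-20.1+0, -17.4+0, -19.7+0] = [-20.100,-17.400,-19.700]
hi = A.hi+B.hi = [5.7+9.8, 8.4+6.6, 6.1+8.1] = [15.500,15.000,14.200]
diag = √(35.6²+32.4²+33.9²) = √3466.33 = 58.876

min=[-20.100,-17.400,-19.700] max=[15.500,15.000,14.200] diag=58.876


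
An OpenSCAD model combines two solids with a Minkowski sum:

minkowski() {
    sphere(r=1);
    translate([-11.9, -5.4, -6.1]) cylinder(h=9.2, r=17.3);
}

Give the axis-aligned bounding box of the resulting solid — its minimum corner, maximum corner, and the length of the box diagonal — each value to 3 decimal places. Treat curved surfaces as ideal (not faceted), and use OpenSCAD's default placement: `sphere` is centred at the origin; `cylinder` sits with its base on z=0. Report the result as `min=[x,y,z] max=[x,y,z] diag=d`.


A = translate([-11.9, -5.4, -6.1]) cylinder(h=9.2, r=17.3) → bbox [-29.2,-22.7,-6.1] .. [5.4,11.9,3.1]
B = sphere(r=1) → bbox [-1,-1,-1] .. [1,1,1]
lo = A.lo+B.lo = [-29.2-1, -22.7-1, -6.1-1] = [-30.200,-23.700,-7.100]
hi = A.hi+B.hi = [5.4+1, 11.9+1, 3.1+1] = [6.400,12.900,4.100]
diag = √(36.6²+36.6²+11.2²) = √2804.56 = 52.958

min=[-30.200,-23.700,-7.100] max=[6.400,12.900,4.100] diag=52.958


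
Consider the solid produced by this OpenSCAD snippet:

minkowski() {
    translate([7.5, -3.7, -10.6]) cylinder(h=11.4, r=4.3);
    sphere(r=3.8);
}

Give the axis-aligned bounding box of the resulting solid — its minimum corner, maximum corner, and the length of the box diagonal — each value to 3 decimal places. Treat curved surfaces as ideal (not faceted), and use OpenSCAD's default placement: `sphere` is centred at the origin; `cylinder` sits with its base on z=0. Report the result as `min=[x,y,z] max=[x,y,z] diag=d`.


A = translate([7.5, -3.7, -10.6]) cylinder(h=11.4, r=4.3) → bbox [3.2,-8,-10.6] .. [11.8,0.6,0.8]
B = sphere(r=3.8) → bbox [-3.8,-3.8,-3.8] .. [3.8,3.8,3.8]
lo = A.lo+B.lo = [3.2-3.8, -8-3.8, -10.6-3.8] = [-0.600,-11.800,-14.400]
hi = A.hi+B.hi = [11.8+3.8, 0.6+3.8, 0.8+3.8] = [15.600,4.400,4.600]
diag = √(16.2²+16.2²+19²) = √885.88 = 29.764

min=[-0.600,-11.800,-14.400] max=[15.600,4.400,4.600] diag=29.764


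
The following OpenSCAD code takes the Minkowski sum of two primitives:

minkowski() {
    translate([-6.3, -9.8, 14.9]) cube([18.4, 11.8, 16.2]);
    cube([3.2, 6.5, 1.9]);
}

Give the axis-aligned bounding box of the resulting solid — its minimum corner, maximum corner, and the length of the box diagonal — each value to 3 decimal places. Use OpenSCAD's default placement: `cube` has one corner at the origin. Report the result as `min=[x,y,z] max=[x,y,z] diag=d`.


A = translate([-6.3, -9.8, 14.9]) cube([18.4, 11.8, 16.2]) → bbox [-6.3,-9.8,14.9] .. [12.1,2,31.1]
B = cube([3.2, 6.5, 1.9]) → bbox [0,0,0] .. [3.2,6.5,1.9]
lo = A.lo+B.lo = [-6.3+0, -9.8+0, 14.9+0] = [-6.300,-9.800,14.900]
hi = A.hi+B.hi = [12.1+3.2, 2+6.5, 31.1+1.9] = [15.300,8.500,33.000]
diag = √(21.6²+18.3²+18.1²) = √1129.06 = 33.601

min=[-6.300,-9.800,14.900] max=[15.300,8.500,33.000] diag=33.601


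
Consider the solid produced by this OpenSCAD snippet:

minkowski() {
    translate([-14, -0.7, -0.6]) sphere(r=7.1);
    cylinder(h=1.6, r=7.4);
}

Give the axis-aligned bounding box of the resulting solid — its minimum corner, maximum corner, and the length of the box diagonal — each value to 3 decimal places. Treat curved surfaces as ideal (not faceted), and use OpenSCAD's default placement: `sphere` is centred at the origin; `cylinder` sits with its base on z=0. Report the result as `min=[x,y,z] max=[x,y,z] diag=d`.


A = translate([-14, -0.7, -0.6]) sphere(r=7.1) → bbox [-21.1,-7.8,-7.7] .. [-6.9,6.4,6.5]
B = cylinder(h=1.6, r=7.4) → bbox [-7.4,-7.4,0] .. [7.4,7.4,1.6]
lo = A.lo+B.lo = [-21.1-7.4, -7.8-7.4, -7.7+0] = [-28.500,-15.200,-7.700]
hi = A.hi+B.hi = [-6.9+7.4, 6.4+7.4, 6.5+1.6] = [0.500,13.800,8.100]
diag = √(29²+29²+15.8²) = √1931.64 = 43.950

min=[-28.500,-15.200,-7.700] max=[0.500,13.800,8.100] diag=43.950


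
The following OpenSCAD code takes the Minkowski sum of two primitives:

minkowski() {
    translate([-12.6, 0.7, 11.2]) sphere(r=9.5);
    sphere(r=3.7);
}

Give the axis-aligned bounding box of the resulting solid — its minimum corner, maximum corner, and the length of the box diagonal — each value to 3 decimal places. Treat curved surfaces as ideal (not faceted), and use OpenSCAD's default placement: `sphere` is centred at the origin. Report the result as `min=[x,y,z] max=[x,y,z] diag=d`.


min=[-25.800,-12.500,-2.000] max=[0.600,13.900,24.400] diag=45.726

A = translate([-12.6, 0.7, 11.2]) sphere(r=9.5) → bbox [-22.1,-8.8,1.7] .. [-3.1,10.2,20.7]
B = sphere(r=3.7) → bbox [-3.7,-3.7,-3.7] .. [3.7,3.7,3.7]
lo = A.lo+B.lo = [-22.1-3.7, -8.8-3.7, 1.7-3.7] = [-25.800,-12.500,-2.000]
hi = A.hi+B.hi = [-3.1+3.7, 10.2+3.7, 20.7+3.7] = [0.600,13.900,24.400]
diag = √(26.4²+26.4²+26.4²) = √2090.88 = 45.726


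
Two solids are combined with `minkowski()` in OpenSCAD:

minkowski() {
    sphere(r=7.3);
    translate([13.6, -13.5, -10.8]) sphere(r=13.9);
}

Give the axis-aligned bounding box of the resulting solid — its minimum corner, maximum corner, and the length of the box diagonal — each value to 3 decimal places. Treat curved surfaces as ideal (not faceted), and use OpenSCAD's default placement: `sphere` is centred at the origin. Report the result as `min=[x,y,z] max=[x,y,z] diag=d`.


min=[-7.600,-34.700,-32.000] max=[34.800,7.700,10.400] diag=73.439

A = translate([13.6, -13.5, -10.8]) sphere(r=13.9) → bbox [-0.3,-27.4,-24.7] .. [27.5,0.4,3.1]
B = sphere(r=7.3) → bbox [-7.3,-7.3,-7.3] .. [7.3,7.3,7.3]
lo = A.lo+B.lo = [-0.3-7.3, -27.4-7.3, -24.7-7.3] = [-7.600,-34.700,-32.000]
hi = A.hi+B.hi = [27.5+7.3, 0.4+7.3, 3.1+7.3] = [34.800,7.700,10.400]
diag = √(42.4²+42.4²+42.4²) = √5393.28 = 73.439


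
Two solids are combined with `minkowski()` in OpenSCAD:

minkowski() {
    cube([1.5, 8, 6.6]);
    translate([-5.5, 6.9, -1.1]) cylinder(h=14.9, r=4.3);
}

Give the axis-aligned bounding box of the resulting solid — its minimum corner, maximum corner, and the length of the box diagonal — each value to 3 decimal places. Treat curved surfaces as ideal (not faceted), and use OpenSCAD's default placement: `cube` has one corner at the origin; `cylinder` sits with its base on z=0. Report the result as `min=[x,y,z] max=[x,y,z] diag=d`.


A = translate([-5.5, 6.9, -1.1]) cylinder(h=14.9, r=4.3) → bbox [-9.8,2.6,-1.1] .. [-1.2,11.2,13.8]
B = cube([1.5, 8, 6.6]) → bbox [0,0,0] .. [1.5,8,6.6]
lo = A.lo+B.lo = [-9.8+0, 2.6+0, -1.1+0] = [-9.800,2.600,-1.100]
hi = A.hi+B.hi = [-1.2+1.5, 11.2+8, 13.8+6.6] = [0.300,19.200,20.400]
diag = √(10.1²+16.6²+21.5²) = √839.82 = 28.980

min=[-9.800,2.600,-1.100] max=[0.300,19.200,20.400] diag=28.980


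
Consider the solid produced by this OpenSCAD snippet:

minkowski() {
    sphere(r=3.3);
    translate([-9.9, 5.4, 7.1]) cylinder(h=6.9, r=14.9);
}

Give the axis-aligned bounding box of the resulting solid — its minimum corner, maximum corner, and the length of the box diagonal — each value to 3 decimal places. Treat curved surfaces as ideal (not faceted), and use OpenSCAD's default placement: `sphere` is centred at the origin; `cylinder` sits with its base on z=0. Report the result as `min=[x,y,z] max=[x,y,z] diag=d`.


min=[-28.100,-12.800,3.800] max=[8.300,23.600,17.300] diag=53.218

A = translate([-9.9, 5.4, 7.1]) cylinder(h=6.9, r=14.9) → bbox [-24.8,-9.5,7.1] .. [5,20.3,14]
B = sphere(r=3.3) → bbox [-3.3,-3.3,-3.3] .. [3.3,3.3,3.3]
lo = A.lo+B.lo = [-24.8-3.3, -9.5-3.3, 7.1-3.3] = [-28.100,-12.800,3.800]
hi = A.hi+B.hi = [5+3.3, 20.3+3.3, 14+3.3] = [8.300,23.600,17.300]
diag = √(36.4²+36.4²+13.5²) = √2832.17 = 53.218


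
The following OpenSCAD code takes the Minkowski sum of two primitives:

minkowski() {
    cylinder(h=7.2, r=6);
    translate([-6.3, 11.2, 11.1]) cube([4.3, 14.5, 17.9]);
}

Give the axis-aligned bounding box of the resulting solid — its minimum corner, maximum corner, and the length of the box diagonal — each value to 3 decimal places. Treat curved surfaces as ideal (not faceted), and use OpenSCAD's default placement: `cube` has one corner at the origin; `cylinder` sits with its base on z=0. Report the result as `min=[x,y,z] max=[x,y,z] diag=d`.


A = translate([-6.3, 11.2, 11.1]) cube([4.3, 14.5, 17.9]) → bbox [-6.3,11.2,11.1] .. [-2,25.7,29]
B = cylinder(h=7.2, r=6) → bbox [-6,-6,0] .. [6,6,7.2]
lo = A.lo+B.lo = [-6.3-6, 11.2-6, 11.1+0] = [-12.300,5.200,11.100]
hi = A.hi+B.hi = [-2+6, 25.7+6, 29+7.2] = [4.000,31.700,36.200]
diag = √(16.3²+26.5²+25.1²) = √1597.95 = 39.974

min=[-12.300,5.200,11.100] max=[4.000,31.700,36.200] diag=39.974


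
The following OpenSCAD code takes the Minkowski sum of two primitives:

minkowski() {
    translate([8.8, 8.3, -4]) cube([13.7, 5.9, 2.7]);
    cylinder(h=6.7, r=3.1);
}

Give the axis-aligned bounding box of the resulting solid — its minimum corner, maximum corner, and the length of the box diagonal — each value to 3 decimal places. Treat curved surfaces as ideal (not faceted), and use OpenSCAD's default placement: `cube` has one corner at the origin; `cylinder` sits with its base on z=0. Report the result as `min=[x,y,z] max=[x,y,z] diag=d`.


min=[5.700,5.200,-4.000] max=[25.600,17.300,5.400] diag=25.115

A = translate([8.8, 8.3, -4]) cube([13.7, 5.9, 2.7]) → bbox [8.8,8.3,-4] .. [22.5,14.2,-1.3]
B = cylinder(h=6.7, r=3.1) → bbox [-3.1,-3.1,0] .. [3.1,3.1,6.7]
lo = A.lo+B.lo = [8.8-3.1, 8.3-3.1, -4+0] = [5.700,5.200,-4.000]
hi = A.hi+B.hi = [22.5+3.1, 14.2+3.1, -1.3+6.7] = [25.600,17.300,5.400]
diag = √(19.9²+12.1²+9.4²) = √630.78 = 25.115


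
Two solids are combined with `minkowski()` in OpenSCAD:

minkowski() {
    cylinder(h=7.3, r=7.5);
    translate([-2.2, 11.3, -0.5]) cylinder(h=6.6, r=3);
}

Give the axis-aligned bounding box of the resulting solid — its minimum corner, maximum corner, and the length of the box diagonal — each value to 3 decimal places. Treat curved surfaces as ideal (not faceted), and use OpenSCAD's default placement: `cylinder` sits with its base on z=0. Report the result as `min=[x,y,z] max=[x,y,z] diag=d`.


min=[-12.700,0.800,-0.500] max=[8.300,21.800,13.400] diag=32.790

A = translate([-2.2, 11.3, -0.5]) cylinder(h=6.6, r=3) → bbox [-5.2,8.3,-0.5] .. [0.8,14.3,6.1]
B = cylinder(h=7.3, r=7.5) → bbox [-7.5,-7.5,0] .. [7.5,7.5,7.3]
lo = A.lo+B.lo = [-5.2-7.5, 8.3-7.5, -0.5+0] = [-12.700,0.800,-0.500]
hi = A.hi+B.hi = [0.8+7.5, 14.3+7.5, 6.1+7.3] = [8.300,21.800,13.400]
diag = √(21²+21²+13.9²) = √1075.21 = 32.790


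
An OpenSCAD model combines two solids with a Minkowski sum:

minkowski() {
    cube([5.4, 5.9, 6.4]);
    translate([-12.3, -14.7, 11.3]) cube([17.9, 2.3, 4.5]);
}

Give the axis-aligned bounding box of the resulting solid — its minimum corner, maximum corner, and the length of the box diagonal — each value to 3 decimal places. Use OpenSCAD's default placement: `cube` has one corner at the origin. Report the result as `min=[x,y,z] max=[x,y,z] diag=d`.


A = translate([-12.3, -14.7, 11.3]) cube([17.9, 2.3, 4.5]) → bbox [-12.3,-14.7,11.3] .. [5.6,-12.4,15.8]
B = cube([5.4, 5.9, 6.4]) → bbox [0,0,0] .. [5.4,5.9,6.4]
lo = A.lo+B.lo = [-12.3+0, -14.7+0, 11.3+0] = [-12.300,-14.700,11.300]
hi = A.hi+B.hi = [5.6+5.4, -12.4+5.9, 15.8+6.4] = [11.000,-6.500,22.200]
diag = √(23.3²+8.2²+10.9²) = √728.94 = 26.999

min=[-12.300,-14.700,11.300] max=[11.000,-6.500,22.200] diag=26.999


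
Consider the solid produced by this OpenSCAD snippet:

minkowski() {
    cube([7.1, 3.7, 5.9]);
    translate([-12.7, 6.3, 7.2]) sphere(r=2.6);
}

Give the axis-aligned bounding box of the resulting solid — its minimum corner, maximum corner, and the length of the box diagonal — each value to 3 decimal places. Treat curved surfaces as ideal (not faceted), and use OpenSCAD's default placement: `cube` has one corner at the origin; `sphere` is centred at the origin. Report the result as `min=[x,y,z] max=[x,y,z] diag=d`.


min=[-15.300,3.700,4.600] max=[-3.000,12.600,15.700] diag=18.807

A = translate([-12.7, 6.3, 7.2]) sphere(r=2.6) → bbox [-15.3,3.7,4.6] .. [-10.1,8.9,9.8]
B = cube([7.1, 3.7, 5.9]) → bbox [0,0,0] .. [7.1,3.7,5.9]
lo = A.lo+B.lo = [-15.3+0, 3.7+0, 4.6+0] = [-15.300,3.700,4.600]
hi = A.hi+B.hi = [-10.1+7.1, 8.9+3.7, 9.8+5.9] = [-3.000,12.600,15.700]
diag = √(12.3²+8.9²+11.1²) = √353.71 = 18.807


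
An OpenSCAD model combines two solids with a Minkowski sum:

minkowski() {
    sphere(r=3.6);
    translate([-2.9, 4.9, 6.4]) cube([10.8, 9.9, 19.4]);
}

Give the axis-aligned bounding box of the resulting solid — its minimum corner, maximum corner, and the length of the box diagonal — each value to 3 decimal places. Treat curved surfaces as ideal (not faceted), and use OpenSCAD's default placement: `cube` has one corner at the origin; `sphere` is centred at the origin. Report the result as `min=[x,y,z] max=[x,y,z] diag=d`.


A = translate([-2.9, 4.9, 6.4]) cube([10.8, 9.9, 19.4]) → bbox [-2.9,4.9,6.4] .. [7.9,14.8,25.8]
B = sphere(r=3.6) → bbox [-3.6,-3.6,-3.6] .. [3.6,3.6,3.6]
lo = A.lo+B.lo = [-2.9-3.6, 4.9-3.6, 6.4-3.6] = [-6.500,1.300,2.800]
hi = A.hi+B.hi = [7.9+3.6, 14.8+3.6, 25.8+3.6] = [11.500,18.400,29.400]
diag = √(18²+17.1²+26.6²) = √1323.97 = 36.386

min=[-6.500,1.300,2.800] max=[11.500,18.400,29.400] diag=36.386


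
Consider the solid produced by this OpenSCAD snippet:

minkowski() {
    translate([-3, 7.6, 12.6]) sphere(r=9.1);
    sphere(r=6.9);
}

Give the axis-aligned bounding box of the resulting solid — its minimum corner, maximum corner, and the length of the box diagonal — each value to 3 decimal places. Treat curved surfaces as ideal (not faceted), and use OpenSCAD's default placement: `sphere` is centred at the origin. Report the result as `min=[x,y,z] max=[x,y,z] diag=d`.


A = translate([-3, 7.6, 12.6]) sphere(r=9.1) → bbox [-12.1,-1.5,3.5] .. [6.1,16.7,21.7]
B = sphere(r=6.9) → bbox [-6.9,-6.9,-6.9] .. [6.9,6.9,6.9]
lo = A.lo+B.lo = [-12.1-6.9, -1.5-6.9, 3.5-6.9] = [-19.000,-8.400,-3.400]
hi = A.hi+B.hi = [6.1+6.9, 16.7+6.9, 21.7+6.9] = [13.000,23.600,28.600]
diag = √(32²+32²+32²) = √3072 = 55.426

min=[-19.000,-8.400,-3.400] max=[13.000,23.600,28.600] diag=55.426


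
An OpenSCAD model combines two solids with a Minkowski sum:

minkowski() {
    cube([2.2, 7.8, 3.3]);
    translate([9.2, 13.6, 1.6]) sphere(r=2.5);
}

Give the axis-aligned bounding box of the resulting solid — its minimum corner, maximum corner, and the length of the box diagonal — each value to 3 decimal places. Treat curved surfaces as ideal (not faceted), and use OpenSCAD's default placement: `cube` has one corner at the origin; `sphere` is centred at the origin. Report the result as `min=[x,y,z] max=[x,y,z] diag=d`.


A = translate([9.2, 13.6, 1.6]) sphere(r=2.5) → bbox [6.7,11.1,-0.9] .. [11.7,16.1,4.1]
B = cube([2.2, 7.8, 3.3]) → bbox [0,0,0] .. [2.2,7.8,3.3]
lo = A.lo+B.lo = [6.7+0, 11.1+0, -0.9+0] = [6.700,11.100,-0.900]
hi = A.hi+B.hi = [11.7+2.2, 16.1+7.8, 4.1+3.3] = [13.900,23.900,7.400]
diag = √(7.2²+12.8²+8.3²) = √284.57 = 16.869

min=[6.700,11.100,-0.900] max=[13.900,23.900,7.400] diag=16.869


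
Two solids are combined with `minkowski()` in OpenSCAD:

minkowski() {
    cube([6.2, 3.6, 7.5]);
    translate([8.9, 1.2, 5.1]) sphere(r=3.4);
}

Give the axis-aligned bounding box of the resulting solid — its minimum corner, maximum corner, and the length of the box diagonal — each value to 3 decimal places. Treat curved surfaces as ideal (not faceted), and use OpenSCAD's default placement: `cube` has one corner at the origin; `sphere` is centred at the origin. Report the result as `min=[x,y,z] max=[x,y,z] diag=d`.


A = translate([8.9, 1.2, 5.1]) sphere(r=3.4) → bbox [5.5,-2.2,1.7] .. [12.3,4.6,8.5]
B = cube([6.2, 3.6, 7.5]) → bbox [0,0,0] .. [6.2,3.6,7.5]
lo = A.lo+B.lo = [5.5+0, -2.2+0, 1.7+0] = [5.500,-2.200,1.700]
hi = A.hi+B.hi = [12.3+6.2, 4.6+3.6, 8.5+7.5] = [18.500,8.200,16.000]
diag = √(13²+10.4²+14.3²) = √481.65 = 21.947

min=[5.500,-2.200,1.700] max=[18.500,8.200,16.000] diag=21.947


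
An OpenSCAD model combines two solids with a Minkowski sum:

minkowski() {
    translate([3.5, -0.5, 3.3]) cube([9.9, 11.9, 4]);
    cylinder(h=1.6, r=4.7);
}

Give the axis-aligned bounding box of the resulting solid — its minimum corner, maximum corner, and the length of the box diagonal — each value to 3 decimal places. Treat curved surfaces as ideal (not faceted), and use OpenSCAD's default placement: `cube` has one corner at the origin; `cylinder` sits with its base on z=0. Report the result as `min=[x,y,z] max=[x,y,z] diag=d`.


A = translate([3.5, -0.5, 3.3]) cube([9.9, 11.9, 4]) → bbox [3.5,-0.5,3.3] .. [13.4,11.4,7.3]
B = cylinder(h=1.6, r=4.7) → bbox [-4.7,-4.7,0] .. [4.7,4.7,1.6]
lo = A.lo+B.lo = [3.5-4.7, -0.5-4.7, 3.3+0] = [-1.200,-5.200,3.300]
hi = A.hi+B.hi = [13.4+4.7, 11.4+4.7, 7.3+1.6] = [18.100,16.100,8.900]
diag = √(19.3²+21.3²+5.6²) = √857.54 = 29.284

min=[-1.200,-5.200,3.300] max=[18.100,16.100,8.900] diag=29.284


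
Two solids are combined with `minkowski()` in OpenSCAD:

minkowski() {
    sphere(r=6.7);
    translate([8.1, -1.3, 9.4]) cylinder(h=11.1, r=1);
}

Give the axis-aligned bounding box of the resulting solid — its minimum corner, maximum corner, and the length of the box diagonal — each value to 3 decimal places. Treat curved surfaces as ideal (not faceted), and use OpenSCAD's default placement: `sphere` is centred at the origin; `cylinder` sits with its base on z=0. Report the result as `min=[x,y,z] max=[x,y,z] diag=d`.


A = translate([8.1, -1.3, 9.4]) cylinder(h=11.1, r=1) → bbox [7.1,-2.3,9.4] .. [9.1,-0.3,20.5]
B = sphere(r=6.7) → bbox [-6.7,-6.7,-6.7] .. [6.7,6.7,6.7]
lo = A.lo+B.lo = [7.1-6.7, -2.3-6.7, 9.4-6.7] = [0.400,-9.000,2.700]
hi = A.hi+B.hi = [9.1+6.7, -0.3+6.7, 20.5+6.7] = [15.800,6.400,27.200]
diag = √(15.4²+15.4²+24.5²) = √1074.57 = 32.781

min=[0.400,-9.000,2.700] max=[15.800,6.400,27.200] diag=32.781


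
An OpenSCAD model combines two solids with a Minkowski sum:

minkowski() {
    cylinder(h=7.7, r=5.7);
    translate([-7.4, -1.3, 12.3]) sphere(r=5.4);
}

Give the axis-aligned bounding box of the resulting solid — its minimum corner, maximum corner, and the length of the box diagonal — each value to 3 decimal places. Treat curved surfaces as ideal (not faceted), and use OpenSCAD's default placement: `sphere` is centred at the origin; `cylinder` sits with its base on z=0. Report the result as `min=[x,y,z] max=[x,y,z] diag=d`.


min=[-18.500,-12.400,6.900] max=[3.700,9.800,25.400] diag=36.441

A = translate([-7.4, -1.3, 12.3]) sphere(r=5.4) → bbox [-12.8,-6.7,6.9] .. [-2,4.1,17.7]
B = cylinder(h=7.7, r=5.7) → bbox [-5.7,-5.7,0] .. [5.7,5.7,7.7]
lo = A.lo+B.lo = [-12.8-5.7, -6.7-5.7, 6.9+0] = [-18.500,-12.400,6.900]
hi = A.hi+B.hi = [-2+5.7, 4.1+5.7, 17.7+7.7] = [3.700,9.800,25.400]
diag = √(22.2²+22.2²+18.5²) = √1327.93 = 36.441


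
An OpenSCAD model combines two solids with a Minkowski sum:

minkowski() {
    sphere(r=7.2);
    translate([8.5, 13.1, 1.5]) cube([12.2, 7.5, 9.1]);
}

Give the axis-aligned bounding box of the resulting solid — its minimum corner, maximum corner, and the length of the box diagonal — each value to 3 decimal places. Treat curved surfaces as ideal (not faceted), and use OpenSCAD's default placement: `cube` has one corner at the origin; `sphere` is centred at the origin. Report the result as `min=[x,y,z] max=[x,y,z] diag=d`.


min=[1.300,5.900,-5.700] max=[27.900,27.800,17.800] diag=41.706

A = translate([8.5, 13.1, 1.5]) cube([12.2, 7.5, 9.1]) → bbox [8.5,13.1,1.5] .. [20.7,20.6,10.6]
B = sphere(r=7.2) → bbox [-7.2,-7.2,-7.2] .. [7.2,7.2,7.2]
lo = A.lo+B.lo = [8.5-7.2, 13.1-7.2, 1.5-7.2] = [1.300,5.900,-5.700]
hi = A.hi+B.hi = [20.7+7.2, 20.6+7.2, 10.6+7.2] = [27.900,27.800,17.800]
diag = √(26.6²+21.9²+23.5²) = √1739.42 = 41.706


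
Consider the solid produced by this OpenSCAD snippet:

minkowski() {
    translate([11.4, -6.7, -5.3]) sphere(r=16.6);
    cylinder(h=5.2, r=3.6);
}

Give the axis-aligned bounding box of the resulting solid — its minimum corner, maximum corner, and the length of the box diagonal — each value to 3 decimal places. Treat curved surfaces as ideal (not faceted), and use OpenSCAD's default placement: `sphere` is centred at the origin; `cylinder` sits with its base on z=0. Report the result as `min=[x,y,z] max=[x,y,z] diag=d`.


min=[-8.800,-26.900,-21.900] max=[31.600,13.500,16.500] diag=68.840

A = translate([11.4, -6.7, -5.3]) sphere(r=16.6) → bbox [-5.2,-23.3,-21.9] .. [28,9.9,11.3]
B = cylinder(h=5.2, r=3.6) → bbox [-3.6,-3.6,0] .. [3.6,3.6,5.2]
lo = A.lo+B.lo = [-5.2-3.6, -23.3-3.6, -21.9+0] = [-8.800,-26.900,-21.900]
hi = A.hi+B.hi = [28+3.6, 9.9+3.6, 11.3+5.2] = [31.600,13.500,16.500]
diag = √(40.4²+40.4²+38.4²) = √4738.88 = 68.840


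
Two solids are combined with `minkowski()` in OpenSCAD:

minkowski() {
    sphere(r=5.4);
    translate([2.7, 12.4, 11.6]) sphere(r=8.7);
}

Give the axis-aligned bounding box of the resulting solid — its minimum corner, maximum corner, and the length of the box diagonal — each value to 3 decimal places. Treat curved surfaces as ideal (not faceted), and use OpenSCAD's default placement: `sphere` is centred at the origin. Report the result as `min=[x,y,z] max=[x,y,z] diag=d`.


A = translate([2.7, 12.4, 11.6]) sphere(r=8.7) → bbox [-6,3.7,2.9] .. [11.4,21.1,20.3]
B = sphere(r=5.4) → bbox [-5.4,-5.4,-5.4] .. [5.4,5.4,5.4]
lo = A.lo+B.lo = [-6-5.4, 3.7-5.4, 2.9-5.4] = [-11.400,-1.700,-2.500]
hi = A.hi+B.hi = [11.4+5.4, 21.1+5.4, 20.3+5.4] = [16.800,26.500,25.700]
diag = √(28.2²+28.2²+28.2²) = √2385.72 = 48.844

min=[-11.400,-1.700,-2.500] max=[16.800,26.500,25.700] diag=48.844


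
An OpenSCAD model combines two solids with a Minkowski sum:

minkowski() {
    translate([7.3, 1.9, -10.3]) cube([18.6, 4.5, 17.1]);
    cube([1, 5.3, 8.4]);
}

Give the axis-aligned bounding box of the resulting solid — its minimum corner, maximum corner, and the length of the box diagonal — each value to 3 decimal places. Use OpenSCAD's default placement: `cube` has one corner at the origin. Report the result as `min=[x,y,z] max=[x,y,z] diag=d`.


min=[7.300,1.900,-10.300] max=[26.900,11.700,15.200] diag=33.622

A = translate([7.3, 1.9, -10.3]) cube([18.6, 4.5, 17.1]) → bbox [7.3,1.9,-10.3] .. [25.9,6.4,6.8]
B = cube([1, 5.3, 8.4]) → bbox [0,0,0] .. [1,5.3,8.4]
lo = A.lo+B.lo = [7.3+0, 1.9+0, -10.3+0] = [7.300,1.900,-10.300]
hi = A.hi+B.hi = [25.9+1, 6.4+5.3, 6.8+8.4] = [26.900,11.700,15.200]
diag = √(19.6²+9.8²+25.5²) = √1130.45 = 33.622


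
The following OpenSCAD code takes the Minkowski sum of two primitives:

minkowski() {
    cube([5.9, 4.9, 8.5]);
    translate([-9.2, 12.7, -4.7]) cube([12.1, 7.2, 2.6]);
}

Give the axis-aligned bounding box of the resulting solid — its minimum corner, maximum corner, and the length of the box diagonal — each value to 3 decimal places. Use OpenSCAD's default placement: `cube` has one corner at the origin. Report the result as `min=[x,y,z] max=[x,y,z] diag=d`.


A = translate([-9.2, 12.7, -4.7]) cube([12.1, 7.2, 2.6]) → bbox [-9.2,12.7,-4.7] .. [2.9,19.9,-2.1]
B = cube([5.9, 4.9, 8.5]) → bbox [0,0,0] .. [5.9,4.9,8.5]
lo = A.lo+B.lo = [-9.2+0, 12.7+0, -4.7+0] = [-9.200,12.700,-4.700]
hi = A.hi+B.hi = [2.9+5.9, 19.9+4.9, -2.1+8.5] = [8.800,24.800,6.400]
diag = √(18²+12.1²+11.1²) = √593.62 = 24.364

min=[-9.200,12.700,-4.700] max=[8.800,24.800,6.400] diag=24.364


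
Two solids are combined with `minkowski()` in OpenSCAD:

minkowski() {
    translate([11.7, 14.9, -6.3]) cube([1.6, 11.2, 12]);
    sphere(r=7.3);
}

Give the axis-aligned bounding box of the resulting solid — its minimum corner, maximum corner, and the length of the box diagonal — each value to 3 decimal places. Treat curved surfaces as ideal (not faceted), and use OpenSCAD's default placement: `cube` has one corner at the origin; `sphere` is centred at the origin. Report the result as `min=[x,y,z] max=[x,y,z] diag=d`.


A = translate([11.7, 14.9, -6.3]) cube([1.6, 11.2, 12]) → bbox [11.7,14.9,-6.3] .. [13.3,26.1,5.7]
B = sphere(r=7.3) → bbox [-7.3,-7.3,-7.3] .. [7.3,7.3,7.3]
lo = A.lo+B.lo = [11.7-7.3, 14.9-7.3, -6.3-7.3] = [4.400,7.600,-13.600]
hi = A.hi+B.hi = [13.3+7.3, 26.1+7.3, 5.7+7.3] = [20.600,33.400,13.000]
diag = √(16.2²+25.8²+26.6²) = √1635.64 = 40.443

min=[4.400,7.600,-13.600] max=[20.600,33.400,13.000] diag=40.443


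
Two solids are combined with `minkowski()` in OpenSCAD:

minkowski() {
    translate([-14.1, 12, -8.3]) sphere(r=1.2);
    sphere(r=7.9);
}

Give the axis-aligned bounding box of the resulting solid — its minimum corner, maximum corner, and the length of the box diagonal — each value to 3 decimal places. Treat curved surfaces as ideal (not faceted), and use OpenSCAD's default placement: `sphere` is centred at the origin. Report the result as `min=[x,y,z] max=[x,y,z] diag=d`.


A = translate([-14.1, 12, -8.3]) sphere(r=1.2) → bbox [-15.3,10.8,-9.5] .. [-12.9,13.2,-7.1]
B = sphere(r=7.9) → bbox [-7.9,-7.9,-7.9] .. [7.9,7.9,7.9]
lo = A.lo+B.lo = [-15.3-7.9, 10.8-7.9, -9.5-7.9] = [-23.200,2.900,-17.400]
hi = A.hi+B.hi = [-12.9+7.9, 13.2+7.9, -7.1+7.9] = [-5.000,21.100,0.800]
diag = √(18.2²+18.2²+18.2²) = √993.72 = 31.523

min=[-23.200,2.900,-17.400] max=[-5.000,21.100,0.800] diag=31.523


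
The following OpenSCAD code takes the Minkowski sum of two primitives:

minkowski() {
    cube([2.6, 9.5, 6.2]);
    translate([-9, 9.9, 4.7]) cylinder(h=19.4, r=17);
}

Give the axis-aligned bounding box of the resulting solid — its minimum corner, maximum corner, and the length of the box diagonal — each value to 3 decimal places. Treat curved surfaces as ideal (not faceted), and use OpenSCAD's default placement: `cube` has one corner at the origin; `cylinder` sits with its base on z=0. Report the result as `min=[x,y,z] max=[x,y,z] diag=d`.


min=[-26.000,-7.100,4.700] max=[10.600,36.400,30.300] diag=62.347

A = translate([-9, 9.9, 4.7]) cylinder(h=19.4, r=17) → bbox [-26,-7.1,4.7] .. [8,26.9,24.1]
B = cube([2.6, 9.5, 6.2]) → bbox [0,0,0] .. [2.6,9.5,6.2]
lo = A.lo+B.lo = [-26+0, -7.1+0, 4.7+0] = [-26.000,-7.100,4.700]
hi = A.hi+B.hi = [8+2.6, 26.9+9.5, 24.1+6.2] = [10.600,36.400,30.300]
diag = √(36.6²+43.5²+25.6²) = √3887.17 = 62.347


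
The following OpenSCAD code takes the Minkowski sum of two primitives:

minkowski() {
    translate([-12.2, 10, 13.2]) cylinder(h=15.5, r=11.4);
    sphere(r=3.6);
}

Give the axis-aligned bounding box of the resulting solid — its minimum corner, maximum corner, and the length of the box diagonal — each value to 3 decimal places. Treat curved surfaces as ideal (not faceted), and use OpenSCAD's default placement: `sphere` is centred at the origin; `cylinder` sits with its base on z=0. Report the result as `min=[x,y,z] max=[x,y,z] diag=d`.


A = translate([-12.2, 10, 13.2]) cylinder(h=15.5, r=11.4) → bbox [-23.6,-1.4,13.2] .. [-0.8,21.4,28.7]
B = sphere(r=3.6) → bbox [-3.6,-3.6,-3.6] .. [3.6,3.6,3.6]
lo = A.lo+B.lo = [-23.6-3.6, -1.4-3.6, 13.2-3.6] = [-27.200,-5.000,9.600]
hi = A.hi+B.hi = [-0.8+3.6, 21.4+3.6, 28.7+3.6] = [2.800,25.000,32.300]
diag = √(30²+30²+22.7²) = √2315.29 = 48.117

min=[-27.200,-5.000,9.600] max=[2.800,25.000,32.300] diag=48.117


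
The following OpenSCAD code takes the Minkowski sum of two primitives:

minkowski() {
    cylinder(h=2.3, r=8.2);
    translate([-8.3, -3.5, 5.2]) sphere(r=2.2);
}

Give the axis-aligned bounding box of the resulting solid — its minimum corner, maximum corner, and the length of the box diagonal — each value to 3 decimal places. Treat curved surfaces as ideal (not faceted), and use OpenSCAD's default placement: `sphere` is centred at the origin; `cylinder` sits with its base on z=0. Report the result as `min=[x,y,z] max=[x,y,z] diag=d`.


A = translate([-8.3, -3.5, 5.2]) sphere(r=2.2) → bbox [-10.5,-5.7,3] .. [-6.1,-1.3,7.4]
B = cylinder(h=2.3, r=8.2) → bbox [-8.2,-8.2,0] .. [8.2,8.2,2.3]
lo = A.lo+B.lo = [-10.5-8.2, -5.7-8.2, 3+0] = [-18.700,-13.900,3.000]
hi = A.hi+B.hi = [-6.1+8.2, -1.3+8.2, 7.4+2.3] = [2.100,6.900,9.700]
diag = √(20.8²+20.8²+6.7²) = √910.17 = 30.169

min=[-18.700,-13.900,3.000] max=[2.100,6.900,9.700] diag=30.169


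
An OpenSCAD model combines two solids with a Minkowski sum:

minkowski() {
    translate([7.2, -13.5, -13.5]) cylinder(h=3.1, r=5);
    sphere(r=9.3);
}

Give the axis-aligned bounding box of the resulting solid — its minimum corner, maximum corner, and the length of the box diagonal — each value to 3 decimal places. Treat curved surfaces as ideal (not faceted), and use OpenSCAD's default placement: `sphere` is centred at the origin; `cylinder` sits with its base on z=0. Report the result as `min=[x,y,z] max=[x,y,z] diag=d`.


min=[-7.100,-27.800,-22.800] max=[21.500,0.800,-1.100] diag=45.900

A = translate([7.2, -13.5, -13.5]) cylinder(h=3.1, r=5) → bbox [2.2,-18.5,-13.5] .. [12.2,-8.5,-10.4]
B = sphere(r=9.3) → bbox [-9.3,-9.3,-9.3] .. [9.3,9.3,9.3]
lo = A.lo+B.lo = [2.2-9.3, -18.5-9.3, -13.5-9.3] = [-7.100,-27.800,-22.800]
hi = A.hi+B.hi = [12.2+9.3, -8.5+9.3, -10.4+9.3] = [21.500,0.800,-1.100]
diag = √(28.6²+28.6²+21.7²) = √2106.81 = 45.900


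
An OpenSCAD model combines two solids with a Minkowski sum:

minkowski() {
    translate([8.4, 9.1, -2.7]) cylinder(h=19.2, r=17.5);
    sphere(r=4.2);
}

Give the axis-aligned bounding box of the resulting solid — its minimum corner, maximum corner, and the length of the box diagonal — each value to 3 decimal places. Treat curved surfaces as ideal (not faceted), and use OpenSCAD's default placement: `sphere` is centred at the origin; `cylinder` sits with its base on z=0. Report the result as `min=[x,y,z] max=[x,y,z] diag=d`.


A = translate([8.4, 9.1, -2.7]) cylinder(h=19.2, r=17.5) → bbox [-9.1,-8.4,-2.7] .. [25.9,26.6,16.5]
B = sphere(r=4.2) → bbox [-4.2,-4.2,-4.2] .. [4.2,4.2,4.2]
lo = A.lo+B.lo = [-9.1-4.2, -8.4-4.2, -2.7-4.2] = [-13.300,-12.600,-6.900]
hi = A.hi+B.hi = [25.9+4.2, 26.6+4.2, 16.5+4.2] = [30.100,30.800,20.700]
diag = √(43.4²+43.4²+27.6²) = √4528.88 = 67.297

min=[-13.300,-12.600,-6.900] max=[30.100,30.800,20.700] diag=67.297


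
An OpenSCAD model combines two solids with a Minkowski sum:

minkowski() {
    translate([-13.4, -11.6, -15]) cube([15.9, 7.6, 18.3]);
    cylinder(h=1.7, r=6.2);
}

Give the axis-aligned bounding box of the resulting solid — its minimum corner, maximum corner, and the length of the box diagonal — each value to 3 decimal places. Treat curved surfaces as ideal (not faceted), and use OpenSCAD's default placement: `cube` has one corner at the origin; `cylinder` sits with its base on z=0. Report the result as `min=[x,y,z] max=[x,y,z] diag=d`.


A = translate([-13.4, -11.6, -15]) cube([15.9, 7.6, 18.3]) → bbox [-13.4,-11.6,-15] .. [2.5,-4,3.3]
B = cylinder(h=1.7, r=6.2) → bbox [-6.2,-6.2,0] .. [6.2,6.2,1.7]
lo = A.lo+B.lo = [-13.4-6.2, -11.6-6.2, -15+0] = [-19.600,-17.800,-15.000]
hi = A.hi+B.hi = [2.5+6.2, -4+6.2, 3.3+1.7] = [8.700,2.200,5.000]
diag = √(28.3²+20²+20²) = √1600.89 = 40.011

min=[-19.600,-17.800,-15.000] max=[8.700,2.200,5.000] diag=40.011


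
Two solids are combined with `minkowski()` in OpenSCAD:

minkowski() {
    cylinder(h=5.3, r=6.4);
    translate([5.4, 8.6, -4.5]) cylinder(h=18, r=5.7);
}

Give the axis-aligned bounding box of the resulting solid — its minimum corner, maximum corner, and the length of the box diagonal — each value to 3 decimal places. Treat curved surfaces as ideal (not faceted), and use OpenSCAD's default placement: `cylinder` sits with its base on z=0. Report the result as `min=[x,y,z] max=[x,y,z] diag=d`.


A = translate([5.4, 8.6, -4.5]) cylinder(h=18, r=5.7) → bbox [-0.3,2.9,-4.5] .. [11.1,14.3,13.5]
B = cylinder(h=5.3, r=6.4) → bbox [-6.4,-6.4,0] .. [6.4,6.4,5.3]
lo = A.lo+B.lo = [-0.3-6.4, 2.9-6.4, -4.5+0] = [-6.700,-3.500,-4.500]
hi = A.hi+B.hi = [11.1+6.4, 14.3+6.4, 13.5+5.3] = [17.500,20.700,18.800]
diag = √(24.2²+24.2²+23.3²) = √1714.17 = 41.403

min=[-6.700,-3.500,-4.500] max=[17.500,20.700,18.800] diag=41.403


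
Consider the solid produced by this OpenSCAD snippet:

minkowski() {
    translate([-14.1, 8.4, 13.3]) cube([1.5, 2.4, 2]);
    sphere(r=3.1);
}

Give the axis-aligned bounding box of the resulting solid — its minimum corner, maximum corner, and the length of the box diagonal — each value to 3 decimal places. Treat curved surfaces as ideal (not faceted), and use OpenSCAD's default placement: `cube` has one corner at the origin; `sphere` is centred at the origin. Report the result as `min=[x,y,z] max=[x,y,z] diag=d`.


min=[-17.200,5.300,10.200] max=[-9.500,13.900,18.400] diag=14.159

A = translate([-14.1, 8.4, 13.3]) cube([1.5, 2.4, 2]) → bbox [-14.1,8.4,13.3] .. [-12.6,10.8,15.3]
B = sphere(r=3.1) → bbox [-3.1,-3.1,-3.1] .. [3.1,3.1,3.1]
lo = A.lo+B.lo = [-14.1-3.1, 8.4-3.1, 13.3-3.1] = [-17.200,5.300,10.200]
hi = A.hi+B.hi = [-12.6+3.1, 10.8+3.1, 15.3+3.1] = [-9.500,13.900,18.400]
diag = √(7.7²+8.6²+8.2²) = √200.49 = 14.159


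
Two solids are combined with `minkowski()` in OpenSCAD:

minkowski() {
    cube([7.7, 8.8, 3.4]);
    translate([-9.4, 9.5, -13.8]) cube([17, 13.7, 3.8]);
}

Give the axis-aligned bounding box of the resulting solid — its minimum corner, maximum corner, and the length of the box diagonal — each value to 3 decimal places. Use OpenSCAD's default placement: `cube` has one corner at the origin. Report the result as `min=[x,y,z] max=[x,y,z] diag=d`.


min=[-9.400,9.500,-13.800] max=[15.300,32.000,-6.600] diag=34.179

A = translate([-9.4, 9.5, -13.8]) cube([17, 13.7, 3.8]) → bbox [-9.4,9.5,-13.8] .. [7.6,23.2,-10]
B = cube([7.7, 8.8, 3.4]) → bbox [0,0,0] .. [7.7,8.8,3.4]
lo = A.lo+B.lo = [-9.4+0, 9.5+0, -13.8+0] = [-9.400,9.500,-13.800]
hi = A.hi+B.hi = [7.6+7.7, 23.2+8.8, -10+3.4] = [15.300,32.000,-6.600]
diag = √(24.7²+22.5²+7.2²) = √1168.18 = 34.179
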